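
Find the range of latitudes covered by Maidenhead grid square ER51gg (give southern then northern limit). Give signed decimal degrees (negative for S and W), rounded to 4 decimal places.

81.2500, 81.2917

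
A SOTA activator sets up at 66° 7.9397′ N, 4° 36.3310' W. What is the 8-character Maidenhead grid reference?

Add 180° to longitude and 90° to latitude: 175.39448, 156.13233.
Field (20°×10°, letters A–R): lon ⌊175.39448/20⌋ = 8 → I; lat ⌊156.13233/10⌋ = 15 → P.
Square (2°×1°, digits 0–9): lon ⌊15.39448/2⌋ = 7; lat ⌊6.13233/1⌋ = 6.
Subsquare (5′×2.5′, letters a–x): lon ⌊1.39448/0.0833333⌋ = 16 → q; lat ⌊0.13233/0.0416667⌋ = 3 → d.
Extended square (30″×15″, digits 0–9): lon ⌊0.06115/0.00833333⌋ = 7; lat ⌊0.00733/0.00416667⌋ = 1.

IP76qd71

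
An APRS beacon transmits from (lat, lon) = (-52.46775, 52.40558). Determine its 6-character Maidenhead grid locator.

Add 180° to longitude and 90° to latitude: 232.4056, 37.5322.
Field: lon ⌊232.4056/20⌋ = 11 → L; lat ⌊37.5322/10⌋ = 3 → D.
Square: lon ⌊12.4056/2⌋ = 6; lat ⌊7.5322/1⌋ = 7.
Subsquare: lon ⌊0.4056/0.0833333⌋ = 4 → e; lat ⌊0.5322/0.0416667⌋ = 12 → m.

LD67em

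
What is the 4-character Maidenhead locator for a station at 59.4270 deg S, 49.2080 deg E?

Add 180° to longitude and 90° to latitude: 229.21, 30.57.
Field (20°×10°, letters A–R): lon ⌊229.21/20⌋ = 11 → L; lat ⌊30.57/10⌋ = 3 → D.
Square (2°×1°, digits 0–9): lon ⌊9.21/2⌋ = 4; lat ⌊0.57/1⌋ = 0.

LD40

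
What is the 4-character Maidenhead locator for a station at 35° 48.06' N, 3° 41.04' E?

JM15

Shift to the Maidenhead origin (180°W, 90°S): lon 183.68, lat 125.80.
Field (20°×10°, letters A–R): lon ⌊183.68/20⌋ = 9 → J; lat ⌊125.80/10⌋ = 12 → M.
Square (2°×1°, digits 0–9): lon ⌊3.68/2⌋ = 1; lat ⌊5.80/1⌋ = 5.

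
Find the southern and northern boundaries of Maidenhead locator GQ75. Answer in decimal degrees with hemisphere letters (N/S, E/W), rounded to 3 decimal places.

Field G=6, Q=16: +6·20° lon, +16·10° lat → SW at lon -60°, lat 70°.
Square 7, 5: +7·2° lon, +5·1° lat → SW at lon -46°, lat 75°.
Cell spans 2° lon × 1° lat.
south 75.000° N, north 76.000° N.

75.000° N, 76.000° N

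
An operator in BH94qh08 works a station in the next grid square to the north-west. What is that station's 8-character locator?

BH94ph99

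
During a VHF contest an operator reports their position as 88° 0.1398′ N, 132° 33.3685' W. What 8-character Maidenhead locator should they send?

Shift to the Maidenhead origin (180°W, 90°S): lon 47.44386, lat 178.00233.
Field: 47.44386/20 → 2 → C, 178.00233/10 → 17 → R; chars CR.
Square: 7.44386/2 → 3, 8.00233/1 → 8; chars 38.
Subsquare: 1.44386/0.0833333 → 17 → r, 0.00233/0.0416667 → 0 → a; chars ra.
Extended square: 0.02719/0.00833333 → 3, 0.00233/0.00416667 → 0; chars 30.

CR38ra30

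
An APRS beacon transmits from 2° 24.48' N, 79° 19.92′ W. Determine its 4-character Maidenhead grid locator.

Offset from 180°W / 90°S: lon 100.67°, lat 92.41°.
Field (20°×10°, letters A–R): 100.67/20 → 5 → F, 92.41/10 → 9 → J; chars FJ.
Square (2°×1°, digits 0–9): 0.67/2 → 0, 2.41/1 → 2; chars 02.

FJ02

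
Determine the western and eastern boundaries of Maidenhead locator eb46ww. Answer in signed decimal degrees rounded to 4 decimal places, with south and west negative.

-90.1667, -90.0833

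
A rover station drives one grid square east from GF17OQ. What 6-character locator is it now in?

Longitude subsquare o = 14; +1 → 15 = p.
The latitude characters are unchanged.

GF17pq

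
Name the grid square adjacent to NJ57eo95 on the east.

NJ57fo05

Longitude extended square 9; +1 → 10, wraps to 0, carry into subsquare.
Longitude subsquare e = 4; +1 → 5 = f.
The latitude characters are unchanged.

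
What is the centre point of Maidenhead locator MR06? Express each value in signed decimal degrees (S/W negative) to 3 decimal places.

86.500, 61.000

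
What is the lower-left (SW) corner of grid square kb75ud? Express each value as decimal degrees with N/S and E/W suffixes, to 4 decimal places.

74.8750° S, 35.6667° E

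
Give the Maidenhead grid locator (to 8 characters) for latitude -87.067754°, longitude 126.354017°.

Offset from 180°W / 90°S: lon 306.35402°, lat 2.93225°.
Field: lon ⌊306.35402/20⌋ = 15 → P; lat ⌊2.93225/10⌋ = 0 → A.
Square: lon ⌊6.35402/2⌋ = 3; lat ⌊2.93225/1⌋ = 2.
Subsquare: lon ⌊0.35402/0.0833333⌋ = 4 → e; lat ⌊0.93225/0.0416667⌋ = 22 → w.
Extended square: lon ⌊0.02068/0.00833333⌋ = 2; lat ⌊0.01558/0.00416667⌋ = 3.

PA32ew23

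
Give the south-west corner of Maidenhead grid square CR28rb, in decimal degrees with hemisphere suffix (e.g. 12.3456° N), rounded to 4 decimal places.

88.0417° N, 134.5833° W

Field C=2, R=17: +2·20° lon, +17·10° lat → SW at lon -140°, lat 80°.
Square 2, 8: +2·2° lon, +8·1° lat → SW at lon -136°, lat 88°.
Subsquare r=17, b=1: +17·0.0833333° lon, +1·0.0416667° lat → SW at lon -134.583°, lat 88.0417°.
latitude 88.0417° N, longitude 134.5833° W.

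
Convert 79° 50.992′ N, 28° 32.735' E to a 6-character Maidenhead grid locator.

Shift to the Maidenhead origin (180°W, 90°S): lon 208.5456, lat 169.8499.
Field: 208.5456/20 → 10 → K, 169.8499/10 → 16 → Q; chars KQ.
Square: 8.5456/2 → 4, 9.8499/1 → 9; chars 49.
Subsquare: 0.5456/0.0833333 → 6 → g, 0.8499/0.0416667 → 20 → u; chars gu.

KQ49gu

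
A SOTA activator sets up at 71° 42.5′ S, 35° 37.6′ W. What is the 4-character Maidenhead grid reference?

HB28

Shift to the Maidenhead origin (180°W, 90°S): lon 144.37, lat 18.29.
Field: 144.37/20 → 7 → H, 18.29/10 → 1 → B; chars HB.
Square: 4.37/2 → 2, 8.29/1 → 8; chars 28.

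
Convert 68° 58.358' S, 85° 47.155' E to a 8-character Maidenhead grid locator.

Shift to the Maidenhead origin (180°W, 90°S): lon 265.78592, lat 21.02737.
Field (20°×10°, letters A–R): lon ⌊265.78592/20⌋ = 13 → N; lat ⌊21.02737/10⌋ = 2 → C.
Square (2°×1°, digits 0–9): lon ⌊5.78592/2⌋ = 2; lat ⌊1.02737/1⌋ = 1.
Subsquare (5′×2.5′, letters a–x): lon ⌊1.78592/0.0833333⌋ = 21 → v; lat ⌊0.02737/0.0416667⌋ = 0 → a.
Extended square (30″×15″, digits 0–9): lon ⌊0.03592/0.00833333⌋ = 4; lat ⌊0.02737/0.00416667⌋ = 6.

NC21va46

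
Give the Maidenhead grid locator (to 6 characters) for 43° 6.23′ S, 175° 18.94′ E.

RE76pv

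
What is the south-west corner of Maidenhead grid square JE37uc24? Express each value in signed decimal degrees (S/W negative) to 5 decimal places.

Field J=9, E=4: +9·20° lon, +4·10° lat → SW at lon 0°, lat -50°.
Square 3, 7: +3·2° lon, +7·1° lat → SW at lon 6°, lat -43°.
Subsquare u=20, c=2: +20·0.0833333° lon, +2·0.0416667° lat → SW at lon 7.66667°, lat -42.9167°.
Extended square 2, 4: +2·0.00833333° lon, +4·0.00416667° lat → SW at lon 7.68333°, lat -42.9°.
latitude -42.90000, longitude 7.68333.

-42.90000, 7.68333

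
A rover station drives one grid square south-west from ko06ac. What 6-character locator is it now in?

Longitude subsquare a = 0; −1 → -1, wraps to 23 = x, carry into square.
Longitude square 0; −1 → -1, wraps to 9, carry into field.
Longitude field K = 10; −1 → 9 = J.
Latitude subsquare c = 2; −1 → 1 = b.

JO96xb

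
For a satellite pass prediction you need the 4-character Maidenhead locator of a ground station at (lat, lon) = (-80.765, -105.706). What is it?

Shift to the Maidenhead origin (180°W, 90°S): lon 74.29, lat 9.23.
Field: lon ⌊74.29/20⌋ = 3 → D; lat ⌊9.23/10⌋ = 0 → A.
Square: lon ⌊14.29/2⌋ = 7; lat ⌊9.23/1⌋ = 9.

DA79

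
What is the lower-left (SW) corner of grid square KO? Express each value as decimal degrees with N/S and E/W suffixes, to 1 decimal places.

50.0° N, 20.0° E

Field K=10, O=14: +10·20° lon, +14·10° lat → SW at lon 20°, lat 50°.
latitude 50.0° N, longitude 20.0° E.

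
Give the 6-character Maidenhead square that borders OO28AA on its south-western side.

OO17xx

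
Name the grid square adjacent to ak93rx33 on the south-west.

AK93rx22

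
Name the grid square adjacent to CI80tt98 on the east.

CI80ut08

Longitude extended square 9; +1 → 10, wraps to 0, carry into subsquare.
Longitude subsquare t = 19; +1 → 20 = u.
The latitude characters are unchanged.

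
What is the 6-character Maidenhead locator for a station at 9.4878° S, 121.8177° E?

Offset from 180°W / 90°S: lon 301.8177°, lat 80.5122°.
Field (20°×10°, letters A–R): 301.8177/20 → 15 → P, 80.5122/10 → 8 → I; chars PI.
Square (2°×1°, digits 0–9): 1.8177/2 → 0, 0.5122/1 → 0; chars 00.
Subsquare (5′×2.5′, letters a–x): 1.8177/0.0833333 → 21 → v, 0.5122/0.0416667 → 12 → m; chars vm.

PI00vm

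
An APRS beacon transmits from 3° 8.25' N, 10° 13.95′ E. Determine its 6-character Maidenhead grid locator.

JJ53cd

Offset from 180°W / 90°S: lon 190.2325°, lat 93.1375°.
Field (20°×10°, letters A–R): lon ⌊190.2325/20⌋ = 9 → J; lat ⌊93.1375/10⌋ = 9 → J.
Square (2°×1°, digits 0–9): lon ⌊10.2325/2⌋ = 5; lat ⌊3.1375/1⌋ = 3.
Subsquare (5′×2.5′, letters a–x): lon ⌊0.2325/0.0833333⌋ = 2 → c; lat ⌊0.1375/0.0416667⌋ = 3 → d.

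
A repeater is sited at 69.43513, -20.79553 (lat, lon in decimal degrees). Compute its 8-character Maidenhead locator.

Offset from 180°W / 90°S: lon 159.20447°, lat 159.43513°.
Field: lon ⌊159.20447/20⌋ = 7 → H; lat ⌊159.43513/10⌋ = 15 → P.
Square: lon ⌊19.20447/2⌋ = 9; lat ⌊9.43513/1⌋ = 9.
Subsquare: lon ⌊1.20447/0.0833333⌋ = 14 → o; lat ⌊0.43513/0.0416667⌋ = 10 → k.
Extended square: lon ⌊0.03780/0.00833333⌋ = 4; lat ⌊0.01846/0.00416667⌋ = 4.

HP99ok44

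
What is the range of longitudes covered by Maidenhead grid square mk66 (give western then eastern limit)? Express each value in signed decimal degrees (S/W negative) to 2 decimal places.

72.00, 74.00

Field M=12, K=10: +12·20° lon, +10·10° lat → SW at lon 60°, lat 10°.
Square 6, 6: +6·2° lon, +6·1° lat → SW at lon 72°, lat 16°.
Cell spans 2° lon × 1° lat.
west 72.00, east 74.00.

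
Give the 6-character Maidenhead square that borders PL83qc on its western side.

PL83pc

Longitude subsquare q = 16; −1 → 15 = p.
The latitude characters are unchanged.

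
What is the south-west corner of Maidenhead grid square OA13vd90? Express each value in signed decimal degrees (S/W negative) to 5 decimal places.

Field O=14, A=0: +14·20° lon, +0·10° lat → SW at lon 100°, lat -90°.
Square 1, 3: +1·2° lon, +3·1° lat → SW at lon 102°, lat -87°.
Subsquare v=21, d=3: +21·0.0833333° lon, +3·0.0416667° lat → SW at lon 103.75°, lat -86.875°.
Extended square 9, 0: +9·0.00833333° lon, +0·0.00416667° lat → SW at lon 103.825°, lat -86.875°.
latitude -86.87500, longitude 103.82500.

-86.87500, 103.82500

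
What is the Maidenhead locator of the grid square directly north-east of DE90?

EE01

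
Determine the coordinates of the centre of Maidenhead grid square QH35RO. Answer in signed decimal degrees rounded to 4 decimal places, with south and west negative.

-14.3958, 147.4583

Field Q=16, H=7: +16·20° lon, +7·10° lat → SW at lon 140°, lat -20°.
Square 3, 5: +3·2° lon, +5·1° lat → SW at lon 146°, lat -15°.
Subsquare r=17, o=14: +17·0.0833333° lon, +14·0.0416667° lat → SW at lon 147.417°, lat -14.4167°.
Cell spans 0.0833333° lon × 0.0416667° lat. Centre is SW corner plus half of each.
latitude -14.3958, longitude 147.4583.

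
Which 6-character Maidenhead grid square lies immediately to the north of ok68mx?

OK69ma

Latitude subsquare x = 23; +1 → 24, wraps to 0 = a, carry into square.
Latitude square 8; +1 → 9.
The longitude characters are unchanged.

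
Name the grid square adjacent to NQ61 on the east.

NQ71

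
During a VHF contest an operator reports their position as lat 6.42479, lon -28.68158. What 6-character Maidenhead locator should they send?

HJ56pk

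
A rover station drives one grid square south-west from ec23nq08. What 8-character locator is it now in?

Longitude extended square 0; −1 → -1, wraps to 9, carry into subsquare.
Longitude subsquare n = 13; −1 → 12 = m.
Latitude extended square 8; −1 → 7.

EC23mq97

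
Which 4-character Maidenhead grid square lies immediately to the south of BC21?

Latitude square 1; −1 → 0.
The longitude characters are unchanged.

BC20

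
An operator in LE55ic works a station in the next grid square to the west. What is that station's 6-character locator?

Longitude subsquare i = 8; −1 → 7 = h.
The latitude characters are unchanged.

LE55hc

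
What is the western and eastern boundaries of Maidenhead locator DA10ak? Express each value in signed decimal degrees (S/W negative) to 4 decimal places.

Field D=3, A=0: +3·20° lon, +0·10° lat → SW at lon -120°, lat -90°.
Square 1, 0: +1·2° lon, +0·1° lat → SW at lon -118°, lat -90°.
Subsquare a=0, k=10: +0·0.0833333° lon, +10·0.0416667° lat → SW at lon -118°, lat -89.5833°.
Cell spans 0.0833333° lon × 0.0416667° lat.
west -118.0000, east -117.9167.

-118.0000, -117.9167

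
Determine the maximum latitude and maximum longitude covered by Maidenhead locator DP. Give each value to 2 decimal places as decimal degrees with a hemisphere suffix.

70.00° N, 100.00° W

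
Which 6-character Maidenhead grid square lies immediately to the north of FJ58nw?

FJ58nx

Latitude subsquare w = 22; +1 → 23 = x.
The longitude characters are unchanged.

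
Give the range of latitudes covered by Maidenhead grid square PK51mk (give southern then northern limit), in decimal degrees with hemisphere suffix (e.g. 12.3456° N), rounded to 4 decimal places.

Field P=15, K=10: +15·20° lon, +10·10° lat → SW at lon 120°, lat 10°.
Square 5, 1: +5·2° lon, +1·1° lat → SW at lon 130°, lat 11°.
Subsquare m=12, k=10: +12·0.0833333° lon, +10·0.0416667° lat → SW at lon 131°, lat 11.4167°.
Cell spans 0.0833333° lon × 0.0416667° lat.
south 11.4167° N, north 11.4583° N.

11.4167° N, 11.4583° N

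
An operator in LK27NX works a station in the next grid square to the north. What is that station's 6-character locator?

LK28na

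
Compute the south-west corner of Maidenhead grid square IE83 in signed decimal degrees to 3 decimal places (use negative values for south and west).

-47.000, -4.000

Field I=8, E=4: +8·20° lon, +4·10° lat → SW at lon -20°, lat -50°.
Square 8, 3: +8·2° lon, +3·1° lat → SW at lon -4°, lat -47°.
latitude -47.000, longitude -4.000.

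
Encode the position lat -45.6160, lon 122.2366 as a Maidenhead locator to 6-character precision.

PE14cj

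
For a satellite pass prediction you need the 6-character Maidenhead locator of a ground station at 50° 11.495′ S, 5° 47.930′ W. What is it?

ID79ct

Offset from 180°W / 90°S: lon 174.2012°, lat 39.8084°.
Field: 174.2012/20 → 8 → I, 39.8084/10 → 3 → D; chars ID.
Square: 14.2012/2 → 7, 9.8084/1 → 9; chars 79.
Subsquare: 0.2012/0.0833333 → 2 → c, 0.8084/0.0416667 → 19 → t; chars ct.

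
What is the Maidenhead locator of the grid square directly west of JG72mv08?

Longitude extended square 0; −1 → -1, wraps to 9, carry into subsquare.
Longitude subsquare m = 12; −1 → 11 = l.
The latitude characters are unchanged.

JG72lv98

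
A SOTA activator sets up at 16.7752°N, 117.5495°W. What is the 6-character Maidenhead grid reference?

Add 180° to longitude and 90° to latitude: 62.4505, 106.7752.
Field: 62.4505/20 → 3 → D, 106.7752/10 → 10 → K; chars DK.
Square: 2.4505/2 → 1, 6.7752/1 → 6; chars 16.
Subsquare: 0.4505/0.0833333 → 5 → f, 0.7752/0.0416667 → 18 → s; chars fs.

DK16fs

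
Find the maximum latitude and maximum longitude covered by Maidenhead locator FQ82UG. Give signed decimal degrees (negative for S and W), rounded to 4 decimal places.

Field F=5, Q=16: +5·20° lon, +16·10° lat → SW at lon -80°, lat 70°.
Square 8, 2: +8·2° lon, +2·1° lat → SW at lon -64°, lat 72°.
Subsquare u=20, g=6: +20·0.0833333° lon, +6·0.0416667° lat → SW at lon -62.3333°, lat 72.25°.
Cell spans 0.0833333° lon × 0.0416667° lat. NE corner is SW corner plus one full cell.
latitude 72.2917, longitude -62.2500.

72.2917, -62.2500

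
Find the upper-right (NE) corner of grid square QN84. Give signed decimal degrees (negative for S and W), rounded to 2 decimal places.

45.00, 158.00

Field Q=16, N=13: +16·20° lon, +13·10° lat → SW at lon 140°, lat 40°.
Square 8, 4: +8·2° lon, +4·1° lat → SW at lon 156°, lat 44°.
Cell spans 2° lon × 1° lat. NE corner is SW corner plus one full cell.
latitude 45.00, longitude 158.00.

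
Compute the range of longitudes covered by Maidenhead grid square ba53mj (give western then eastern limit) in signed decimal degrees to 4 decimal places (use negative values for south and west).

Field B=1, A=0: +1·20° lon, +0·10° lat → SW at lon -160°, lat -90°.
Square 5, 3: +5·2° lon, +3·1° lat → SW at lon -150°, lat -87°.
Subsquare m=12, j=9: +12·0.0833333° lon, +9·0.0416667° lat → SW at lon -149°, lat -86.625°.
Cell spans 0.0833333° lon × 0.0416667° lat.
west -149.0000, east -148.9167.

-149.0000, -148.9167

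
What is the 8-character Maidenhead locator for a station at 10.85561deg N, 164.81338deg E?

Shift to the Maidenhead origin (180°W, 90°S): lon 344.81338, lat 100.85561.
Field (20°×10°, letters A–R): 344.81338/20 → 17 → R, 100.85561/10 → 10 → K; chars RK.
Square (2°×1°, digits 0–9): 4.81338/2 → 2, 0.85561/1 → 0; chars 20.
Subsquare (5′×2.5′, letters a–x): 0.81338/0.0833333 → 9 → j, 0.85561/0.0416667 → 20 → u; chars ju.
Extended square (30″×15″, digits 0–9): 0.06338/0.00833333 → 7, 0.02228/0.00416667 → 5; chars 75.

RK20ju75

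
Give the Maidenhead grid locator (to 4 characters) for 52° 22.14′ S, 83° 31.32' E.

Add 180° to longitude and 90° to latitude: 263.52, 37.63.
Field: 263.52/20 → 13 → N, 37.63/10 → 3 → D; chars ND.
Square: 3.52/2 → 1, 7.63/1 → 7; chars 17.

ND17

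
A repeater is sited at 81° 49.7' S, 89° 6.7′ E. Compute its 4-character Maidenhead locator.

NA48

Add 180° to longitude and 90° to latitude: 269.11, 8.17.
Field (20°×10°, letters A–R): 269.11/20 → 13 → N, 8.17/10 → 0 → A; chars NA.
Square (2°×1°, digits 0–9): 9.11/2 → 4, 8.17/1 → 8; chars 48.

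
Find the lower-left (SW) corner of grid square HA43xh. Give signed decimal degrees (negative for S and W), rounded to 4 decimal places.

-86.7083, -30.0833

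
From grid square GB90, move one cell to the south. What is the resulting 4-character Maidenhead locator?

Latitude square 0; −1 → -1, wraps to 9, carry into field.
Latitude field B = 1; −1 → 0 = A.
The longitude characters are unchanged.

GA99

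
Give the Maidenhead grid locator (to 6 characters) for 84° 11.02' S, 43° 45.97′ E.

LA15vt

Shift to the Maidenhead origin (180°W, 90°S): lon 223.7662, lat 5.8163.
Field (20°×10°, letters A–R): lon ⌊223.7662/20⌋ = 11 → L; lat ⌊5.8163/10⌋ = 0 → A.
Square (2°×1°, digits 0–9): lon ⌊3.7662/2⌋ = 1; lat ⌊5.8163/1⌋ = 5.
Subsquare (5′×2.5′, letters a–x): lon ⌊1.7662/0.0833333⌋ = 21 → v; lat ⌊0.8163/0.0416667⌋ = 19 → t.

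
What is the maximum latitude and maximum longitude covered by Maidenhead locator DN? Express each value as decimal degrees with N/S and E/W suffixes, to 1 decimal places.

50.0° N, 100.0° W

Field D=3, N=13: +3·20° lon, +13·10° lat → SW at lon -120°, lat 40°.
Cell spans 20° lon × 10° lat. NE corner is SW corner plus one full cell.
latitude 50.0° N, longitude 100.0° W.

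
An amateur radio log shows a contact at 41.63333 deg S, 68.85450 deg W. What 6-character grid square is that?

FE58ni

Shift to the Maidenhead origin (180°W, 90°S): lon 111.1455, lat 48.3667.
Field: 111.1455/20 → 5 → F, 48.3667/10 → 4 → E; chars FE.
Square: 11.1455/2 → 5, 8.3667/1 → 8; chars 58.
Subsquare: 1.1455/0.0833333 → 13 → n, 0.3667/0.0416667 → 8 → i; chars ni.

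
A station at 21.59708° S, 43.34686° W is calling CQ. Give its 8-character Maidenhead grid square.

Add 180° to longitude and 90° to latitude: 136.65314, 68.40292.
Field: 136.65314/20 → 6 → G, 68.40292/10 → 6 → G; chars GG.
Square: 16.65314/2 → 8, 8.40292/1 → 8; chars 88.
Subsquare: 0.65314/0.0833333 → 7 → h, 0.40292/0.0416667 → 9 → j; chars hj.
Extended square: 0.06981/0.00833333 → 8, 0.02792/0.00416667 → 6; chars 86.

GG88hj86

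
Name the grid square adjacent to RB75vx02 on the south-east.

Longitude extended square 0; +1 → 1.
Latitude extended square 2; −1 → 1.

RB75vx11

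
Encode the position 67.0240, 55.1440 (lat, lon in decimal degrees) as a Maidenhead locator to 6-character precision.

Add 180° to longitude and 90° to latitude: 235.1440, 157.0240.
Field: lon ⌊235.1440/20⌋ = 11 → L; lat ⌊157.0240/10⌋ = 15 → P.
Square: lon ⌊15.1440/2⌋ = 7; lat ⌊7.0240/1⌋ = 7.
Subsquare: lon ⌊1.1440/0.0833333⌋ = 13 → n; lat ⌊0.0240/0.0416667⌋ = 0 → a.

LP77na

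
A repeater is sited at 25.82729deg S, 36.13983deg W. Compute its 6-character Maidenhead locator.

HG14we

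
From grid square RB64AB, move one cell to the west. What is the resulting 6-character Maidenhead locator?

RB54xb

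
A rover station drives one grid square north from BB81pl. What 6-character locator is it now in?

BB81pm

Latitude subsquare l = 11; +1 → 12 = m.
The longitude characters are unchanged.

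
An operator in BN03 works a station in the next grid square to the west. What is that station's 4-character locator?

AN93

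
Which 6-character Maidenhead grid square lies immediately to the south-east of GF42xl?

Longitude subsquare x = 23; +1 → 24, wraps to 0 = a, carry into square.
Longitude square 4; +1 → 5.
Latitude subsquare l = 11; −1 → 10 = k.

GF52ak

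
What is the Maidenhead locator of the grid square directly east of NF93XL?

Longitude subsquare x = 23; +1 → 24, wraps to 0 = a, carry into square.
Longitude square 9; +1 → 10, wraps to 0, carry into field.
Longitude field N = 13; +1 → 14 = O.
The latitude characters are unchanged.

OF03al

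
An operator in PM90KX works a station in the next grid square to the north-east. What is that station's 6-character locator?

PM91la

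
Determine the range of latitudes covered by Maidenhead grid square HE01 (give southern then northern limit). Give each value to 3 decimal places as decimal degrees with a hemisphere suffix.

49.000° S, 48.000° S

Field H=7, E=4: +7·20° lon, +4·10° lat → SW at lon -40°, lat -50°.
Square 0, 1: +0·2° lon, +1·1° lat → SW at lon -40°, lat -49°.
Cell spans 2° lon × 1° lat.
south 49.000° S, north 48.000° S.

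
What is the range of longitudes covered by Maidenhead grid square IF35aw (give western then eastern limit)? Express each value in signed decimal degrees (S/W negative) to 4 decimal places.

Field I=8, F=5: +8·20° lon, +5·10° lat → SW at lon -20°, lat -40°.
Square 3, 5: +3·2° lon, +5·1° lat → SW at lon -14°, lat -35°.
Subsquare a=0, w=22: +0·0.0833333° lon, +22·0.0416667° lat → SW at lon -14°, lat -34.0833°.
Cell spans 0.0833333° lon × 0.0416667° lat.
west -14.0000, east -13.9167.

-14.0000, -13.9167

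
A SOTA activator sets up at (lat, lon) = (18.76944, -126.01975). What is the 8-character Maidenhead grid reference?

Shift to the Maidenhead origin (180°W, 90°S): lon 53.98025, lat 108.76944.
Field: 53.98025/20 → 2 → C, 108.76944/10 → 10 → K; chars CK.
Square: 13.98025/2 → 6, 8.76944/1 → 8; chars 68.
Subsquare: 1.98025/0.0833333 → 23 → x, 0.76944/0.0416667 → 18 → s; chars xs.
Extended square: 0.06358/0.00833333 → 7, 0.01944/0.00416667 → 4; chars 74.

CK68xs74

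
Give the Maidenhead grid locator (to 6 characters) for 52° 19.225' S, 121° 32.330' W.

CD97fq

Offset from 180°W / 90°S: lon 58.4612°, lat 37.6796°.
Field: 58.4612/20 → 2 → C, 37.6796/10 → 3 → D; chars CD.
Square: 18.4612/2 → 9, 7.6796/1 → 7; chars 97.
Subsquare: 0.4612/0.0833333 → 5 → f, 0.6796/0.0416667 → 16 → q; chars fq.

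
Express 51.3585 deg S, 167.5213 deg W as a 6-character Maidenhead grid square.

Shift to the Maidenhead origin (180°W, 90°S): lon 12.4787, lat 38.6415.
Field: lon ⌊12.4787/20⌋ = 0 → A; lat ⌊38.6415/10⌋ = 3 → D.
Square: lon ⌊12.4787/2⌋ = 6; lat ⌊8.6415/1⌋ = 8.
Subsquare: lon ⌊0.4787/0.0833333⌋ = 5 → f; lat ⌊0.6415/0.0416667⌋ = 15 → p.

AD68fp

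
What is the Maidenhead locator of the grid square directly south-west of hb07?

GB96

Longitude square 0; −1 → -1, wraps to 9, carry into field.
Longitude field H = 7; −1 → 6 = G.
Latitude square 7; −1 → 6.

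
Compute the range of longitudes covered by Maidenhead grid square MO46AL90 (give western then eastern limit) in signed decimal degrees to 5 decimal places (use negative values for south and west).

Field M=12, O=14: +12·20° lon, +14·10° lat → SW at lon 60°, lat 50°.
Square 4, 6: +4·2° lon, +6·1° lat → SW at lon 68°, lat 56°.
Subsquare a=0, l=11: +0·0.0833333° lon, +11·0.0416667° lat → SW at lon 68°, lat 56.4583°.
Extended square 9, 0: +9·0.00833333° lon, +0·0.00416667° lat → SW at lon 68.075°, lat 56.4583°.
Cell spans 0.00833333° lon × 0.00416667° lat.
west 68.07500, east 68.08333.

68.07500, 68.08333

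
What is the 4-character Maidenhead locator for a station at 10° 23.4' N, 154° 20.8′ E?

QK70

Offset from 180°W / 90°S: lon 334.35°, lat 100.39°.
Field: 334.35/20 → 16 → Q, 100.39/10 → 10 → K; chars QK.
Square: 14.35/2 → 7, 0.39/1 → 0; chars 70.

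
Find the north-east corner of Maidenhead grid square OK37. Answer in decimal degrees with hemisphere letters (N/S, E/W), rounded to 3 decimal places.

Field O=14, K=10: +14·20° lon, +10·10° lat → SW at lon 100°, lat 10°.
Square 3, 7: +3·2° lon, +7·1° lat → SW at lon 106°, lat 17°.
Cell spans 2° lon × 1° lat. NE corner is SW corner plus one full cell.
latitude 18.000° N, longitude 108.000° E.

18.000° N, 108.000° E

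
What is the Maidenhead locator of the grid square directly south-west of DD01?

Longitude square 0; −1 → -1, wraps to 9, carry into field.
Longitude field D = 3; −1 → 2 = C.
Latitude square 1; −1 → 0.

CD90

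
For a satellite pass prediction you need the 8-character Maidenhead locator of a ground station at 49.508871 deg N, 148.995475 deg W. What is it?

Shift to the Maidenhead origin (180°W, 90°S): lon 31.00453, lat 139.50887.
Field: lon ⌊31.00453/20⌋ = 1 → B; lat ⌊139.50887/10⌋ = 13 → N.
Square: lon ⌊11.00453/2⌋ = 5; lat ⌊9.50887/1⌋ = 9.
Subsquare: lon ⌊1.00453/0.0833333⌋ = 12 → m; lat ⌊0.50887/0.0416667⌋ = 12 → m.
Extended square: lon ⌊0.00453/0.00833333⌋ = 0; lat ⌊0.00887/0.00416667⌋ = 2.

BN59mm02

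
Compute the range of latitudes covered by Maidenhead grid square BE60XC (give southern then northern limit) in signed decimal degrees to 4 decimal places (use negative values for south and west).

-49.9167, -49.8750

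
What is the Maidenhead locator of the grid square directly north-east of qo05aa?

Longitude subsquare a = 0; +1 → 1 = b.
Latitude subsquare a = 0; +1 → 1 = b.

QO05bb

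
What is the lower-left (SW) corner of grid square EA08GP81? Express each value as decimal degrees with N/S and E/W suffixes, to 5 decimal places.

Field E=4, A=0: +4·20° lon, +0·10° lat → SW at lon -100°, lat -90°.
Square 0, 8: +0·2° lon, +8·1° lat → SW at lon -100°, lat -82°.
Subsquare g=6, p=15: +6·0.0833333° lon, +15·0.0416667° lat → SW at lon -99.5°, lat -81.375°.
Extended square 8, 1: +8·0.00833333° lon, +1·0.00416667° lat → SW at lon -99.4333°, lat -81.3708°.
latitude 81.37083° S, longitude 99.43333° W.

81.37083° S, 99.43333° W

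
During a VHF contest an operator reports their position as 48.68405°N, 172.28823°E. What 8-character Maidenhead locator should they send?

Shift to the Maidenhead origin (180°W, 90°S): lon 352.28823, lat 138.68405.
Field (20°×10°, letters A–R): lon ⌊352.28823/20⌋ = 17 → R; lat ⌊138.68405/10⌋ = 13 → N.
Square (2°×1°, digits 0–9): lon ⌊12.28823/2⌋ = 6; lat ⌊8.68405/1⌋ = 8.
Subsquare (5′×2.5′, letters a–x): lon ⌊0.28823/0.0833333⌋ = 3 → d; lat ⌊0.68405/0.0416667⌋ = 16 → q.
Extended square (30″×15″, digits 0–9): lon ⌊0.03823/0.00833333⌋ = 4; lat ⌊0.01738/0.00416667⌋ = 4.

RN68dq44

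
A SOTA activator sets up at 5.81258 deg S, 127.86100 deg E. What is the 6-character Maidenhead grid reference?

PI34we

Offset from 180°W / 90°S: lon 307.8610°, lat 84.1874°.
Field (20°×10°, letters A–R): lon ⌊307.8610/20⌋ = 15 → P; lat ⌊84.1874/10⌋ = 8 → I.
Square (2°×1°, digits 0–9): lon ⌊7.8610/2⌋ = 3; lat ⌊4.1874/1⌋ = 4.
Subsquare (5′×2.5′, letters a–x): lon ⌊1.8610/0.0833333⌋ = 22 → w; lat ⌊0.1874/0.0416667⌋ = 4 → e.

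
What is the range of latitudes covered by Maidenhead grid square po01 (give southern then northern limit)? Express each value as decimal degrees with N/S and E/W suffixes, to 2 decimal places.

51.00° N, 52.00° N

Field P=15, O=14: +15·20° lon, +14·10° lat → SW at lon 120°, lat 50°.
Square 0, 1: +0·2° lon, +1·1° lat → SW at lon 120°, lat 51°.
Cell spans 2° lon × 1° lat.
south 51.00° N, north 52.00° N.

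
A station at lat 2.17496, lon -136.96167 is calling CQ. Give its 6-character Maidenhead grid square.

CJ12me

Add 180° to longitude and 90° to latitude: 43.0383, 92.1750.
Field (20°×10°, letters A–R): lon ⌊43.0383/20⌋ = 2 → C; lat ⌊92.1750/10⌋ = 9 → J.
Square (2°×1°, digits 0–9): lon ⌊3.0383/2⌋ = 1; lat ⌊2.1750/1⌋ = 2.
Subsquare (5′×2.5′, letters a–x): lon ⌊1.0383/0.0833333⌋ = 12 → m; lat ⌊0.1750/0.0416667⌋ = 4 → e.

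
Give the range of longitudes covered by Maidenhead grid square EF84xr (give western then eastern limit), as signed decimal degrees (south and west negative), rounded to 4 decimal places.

Field E=4, F=5: +4·20° lon, +5·10° lat → SW at lon -100°, lat -40°.
Square 8, 4: +8·2° lon, +4·1° lat → SW at lon -84°, lat -36°.
Subsquare x=23, r=17: +23·0.0833333° lon, +17·0.0416667° lat → SW at lon -82.0833°, lat -35.2917°.
Cell spans 0.0833333° lon × 0.0416667° lat.
west -82.0833, east -82.0000.

-82.0833, -82.0000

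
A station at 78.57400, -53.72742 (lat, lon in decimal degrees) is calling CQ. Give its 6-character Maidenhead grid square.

GQ38dn

Add 180° to longitude and 90° to latitude: 126.2726, 168.5740.
Field: 126.2726/20 → 6 → G, 168.5740/10 → 16 → Q; chars GQ.
Square: 6.2726/2 → 3, 8.5740/1 → 8; chars 38.
Subsquare: 0.2726/0.0833333 → 3 → d, 0.5740/0.0416667 → 13 → n; chars dn.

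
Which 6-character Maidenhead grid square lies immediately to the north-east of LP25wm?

Longitude subsquare w = 22; +1 → 23 = x.
Latitude subsquare m = 12; +1 → 13 = n.

LP25xn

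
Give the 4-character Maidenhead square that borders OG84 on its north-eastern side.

OG95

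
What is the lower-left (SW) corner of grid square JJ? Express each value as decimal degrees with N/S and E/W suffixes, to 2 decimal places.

0.00° N, 0.00° E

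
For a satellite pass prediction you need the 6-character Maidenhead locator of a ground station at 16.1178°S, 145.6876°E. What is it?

QH23uv

Add 180° to longitude and 90° to latitude: 325.6876, 73.8822.
Field: lon ⌊325.6876/20⌋ = 16 → Q; lat ⌊73.8822/10⌋ = 7 → H.
Square: lon ⌊5.6876/2⌋ = 2; lat ⌊3.8822/1⌋ = 3.
Subsquare: lon ⌊1.6876/0.0833333⌋ = 20 → u; lat ⌊0.8822/0.0416667⌋ = 21 → v.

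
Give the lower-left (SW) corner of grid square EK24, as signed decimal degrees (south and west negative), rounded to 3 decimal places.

14.000, -96.000

Field E=4, K=10: +4·20° lon, +10·10° lat → SW at lon -100°, lat 10°.
Square 2, 4: +2·2° lon, +4·1° lat → SW at lon -96°, lat 14°.
latitude 14.000, longitude -96.000.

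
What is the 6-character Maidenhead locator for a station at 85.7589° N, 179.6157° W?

AR05es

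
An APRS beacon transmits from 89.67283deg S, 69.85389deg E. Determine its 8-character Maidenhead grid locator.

Shift to the Maidenhead origin (180°W, 90°S): lon 249.85389, lat 0.32717.
Field: lon ⌊249.85389/20⌋ = 12 → M; lat ⌊0.32717/10⌋ = 0 → A.
Square: lon ⌊9.85389/2⌋ = 4; lat ⌊0.32717/1⌋ = 0.
Subsquare: lon ⌊1.85389/0.0833333⌋ = 22 → w; lat ⌊0.32717/0.0416667⌋ = 7 → h.
Extended square: lon ⌊0.02056/0.00833333⌋ = 2; lat ⌊0.03550/0.00416667⌋ = 8.

MA40wh28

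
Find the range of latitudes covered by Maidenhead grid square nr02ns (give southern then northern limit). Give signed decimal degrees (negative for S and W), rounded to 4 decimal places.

Field N=13, R=17: +13·20° lon, +17·10° lat → SW at lon 80°, lat 80°.
Square 0, 2: +0·2° lon, +2·1° lat → SW at lon 80°, lat 82°.
Subsquare n=13, s=18: +13·0.0833333° lon, +18·0.0416667° lat → SW at lon 81.0833°, lat 82.75°.
Cell spans 0.0833333° lon × 0.0416667° lat.
south 82.7500, north 82.7917.

82.7500, 82.7917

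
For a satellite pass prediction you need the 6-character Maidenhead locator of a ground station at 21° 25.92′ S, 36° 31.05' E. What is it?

KG88gn

Offset from 180°W / 90°S: lon 216.5175°, lat 68.5680°.
Field: lon ⌊216.5175/20⌋ = 10 → K; lat ⌊68.5680/10⌋ = 6 → G.
Square: lon ⌊16.5175/2⌋ = 8; lat ⌊8.5680/1⌋ = 8.
Subsquare: lon ⌊0.5175/0.0833333⌋ = 6 → g; lat ⌊0.5680/0.0416667⌋ = 13 → n.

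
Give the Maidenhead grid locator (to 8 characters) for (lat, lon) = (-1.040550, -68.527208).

FI58rx60

Offset from 180°W / 90°S: lon 111.47279°, lat 88.95945°.
Field: lon ⌊111.47279/20⌋ = 5 → F; lat ⌊88.95945/10⌋ = 8 → I.
Square: lon ⌊11.47279/2⌋ = 5; lat ⌊8.95945/1⌋ = 8.
Subsquare: lon ⌊1.47279/0.0833333⌋ = 17 → r; lat ⌊0.95945/0.0416667⌋ = 23 → x.
Extended square: lon ⌊0.05613/0.00833333⌋ = 6; lat ⌊0.00112/0.00416667⌋ = 0.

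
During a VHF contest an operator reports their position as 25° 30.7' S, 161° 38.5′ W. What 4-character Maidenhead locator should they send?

AG94

Shift to the Maidenhead origin (180°W, 90°S): lon 18.36, lat 64.49.
Field (20°×10°, letters A–R): 18.36/20 → 0 → A, 64.49/10 → 6 → G; chars AG.
Square (2°×1°, digits 0–9): 18.36/2 → 9, 4.49/1 → 4; chars 94.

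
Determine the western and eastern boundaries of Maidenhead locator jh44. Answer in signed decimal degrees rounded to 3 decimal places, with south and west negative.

8.000, 10.000

Field J=9, H=7: +9·20° lon, +7·10° lat → SW at lon 0°, lat -20°.
Square 4, 4: +4·2° lon, +4·1° lat → SW at lon 8°, lat -16°.
Cell spans 2° lon × 1° lat.
west 8.000, east 10.000.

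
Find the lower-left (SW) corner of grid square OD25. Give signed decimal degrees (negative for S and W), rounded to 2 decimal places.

-55.00, 104.00

Field O=14, D=3: +14·20° lon, +3·10° lat → SW at lon 100°, lat -60°.
Square 2, 5: +2·2° lon, +5·1° lat → SW at lon 104°, lat -55°.
latitude -55.00, longitude 104.00.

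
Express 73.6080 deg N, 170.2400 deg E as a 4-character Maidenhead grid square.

Shift to the Maidenhead origin (180°W, 90°S): lon 350.24, lat 163.61.
Field: lon ⌊350.24/20⌋ = 17 → R; lat ⌊163.61/10⌋ = 16 → Q.
Square: lon ⌊10.24/2⌋ = 5; lat ⌊3.61/1⌋ = 3.

RQ53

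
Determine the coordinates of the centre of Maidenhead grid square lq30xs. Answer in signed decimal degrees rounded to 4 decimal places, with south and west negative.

70.7708, 47.9583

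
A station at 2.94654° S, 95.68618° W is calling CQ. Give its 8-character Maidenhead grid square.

EI27db72

Offset from 180°W / 90°S: lon 84.31382°, lat 87.05346°.
Field: lon ⌊84.31382/20⌋ = 4 → E; lat ⌊87.05346/10⌋ = 8 → I.
Square: lon ⌊4.31382/2⌋ = 2; lat ⌊7.05346/1⌋ = 7.
Subsquare: lon ⌊0.31382/0.0833333⌋ = 3 → d; lat ⌊0.05346/0.0416667⌋ = 1 → b.
Extended square: lon ⌊0.06382/0.00833333⌋ = 7; lat ⌊0.01179/0.00416667⌋ = 2.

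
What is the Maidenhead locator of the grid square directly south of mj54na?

MJ53nx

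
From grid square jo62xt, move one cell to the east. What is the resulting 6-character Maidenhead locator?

Longitude subsquare x = 23; +1 → 24, wraps to 0 = a, carry into square.
Longitude square 6; +1 → 7.
The latitude characters are unchanged.

JO72at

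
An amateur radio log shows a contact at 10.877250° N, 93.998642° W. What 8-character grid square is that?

EK30av00

Shift to the Maidenhead origin (180°W, 90°S): lon 86.00136, lat 100.87725.
Field (20°×10°, letters A–R): lon ⌊86.00136/20⌋ = 4 → E; lat ⌊100.87725/10⌋ = 10 → K.
Square (2°×1°, digits 0–9): lon ⌊6.00136/2⌋ = 3; lat ⌊0.87725/1⌋ = 0.
Subsquare (5′×2.5′, letters a–x): lon ⌊0.00136/0.0833333⌋ = 0 → a; lat ⌊0.87725/0.0416667⌋ = 21 → v.
Extended square (30″×15″, digits 0–9): lon ⌊0.00136/0.00833333⌋ = 0; lat ⌊0.00225/0.00416667⌋ = 0.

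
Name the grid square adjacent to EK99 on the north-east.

FL00

Longitude square 9; +1 → 10, wraps to 0, carry into field.
Longitude field E = 4; +1 → 5 = F.
Latitude square 9; +1 → 10, wraps to 0, carry into field.
Latitude field K = 10; +1 → 11 = L.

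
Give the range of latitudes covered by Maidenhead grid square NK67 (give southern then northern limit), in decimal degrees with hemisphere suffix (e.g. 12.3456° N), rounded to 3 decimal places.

Field N=13, K=10: +13·20° lon, +10·10° lat → SW at lon 80°, lat 10°.
Square 6, 7: +6·2° lon, +7·1° lat → SW at lon 92°, lat 17°.
Cell spans 2° lon × 1° lat.
south 17.000° N, north 18.000° N.

17.000° N, 18.000° N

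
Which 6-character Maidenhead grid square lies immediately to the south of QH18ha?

Latitude subsquare a = 0; −1 → -1, wraps to 23 = x, carry into square.
Latitude square 8; −1 → 7.
The longitude characters are unchanged.

QH17hx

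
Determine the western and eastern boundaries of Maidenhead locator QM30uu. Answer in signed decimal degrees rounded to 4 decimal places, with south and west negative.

147.6667, 147.7500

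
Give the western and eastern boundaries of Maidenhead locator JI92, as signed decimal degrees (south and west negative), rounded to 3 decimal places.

18.000, 20.000

Field J=9, I=8: +9·20° lon, +8·10° lat → SW at lon 0°, lat -10°.
Square 9, 2: +9·2° lon, +2·1° lat → SW at lon 18°, lat -8°.
Cell spans 2° lon × 1° lat.
west 18.000, east 20.000.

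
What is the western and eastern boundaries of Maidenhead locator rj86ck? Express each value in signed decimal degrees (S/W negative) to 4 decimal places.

176.1667, 176.2500

Field R=17, J=9: +17·20° lon, +9·10° lat → SW at lon 160°, lat 0°.
Square 8, 6: +8·2° lon, +6·1° lat → SW at lon 176°, lat 6°.
Subsquare c=2, k=10: +2·0.0833333° lon, +10·0.0416667° lat → SW at lon 176.167°, lat 6.41667°.
Cell spans 0.0833333° lon × 0.0416667° lat.
west 176.1667, east 176.2500.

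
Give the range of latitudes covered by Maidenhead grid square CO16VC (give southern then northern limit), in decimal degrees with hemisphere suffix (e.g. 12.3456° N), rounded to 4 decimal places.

56.0833° N, 56.1250° N

Field C=2, O=14: +2·20° lon, +14·10° lat → SW at lon -140°, lat 50°.
Square 1, 6: +1·2° lon, +6·1° lat → SW at lon -138°, lat 56°.
Subsquare v=21, c=2: +21·0.0833333° lon, +2·0.0416667° lat → SW at lon -136.25°, lat 56.0833°.
Cell spans 0.0833333° lon × 0.0416667° lat.
south 56.0833° N, north 56.1250° N.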